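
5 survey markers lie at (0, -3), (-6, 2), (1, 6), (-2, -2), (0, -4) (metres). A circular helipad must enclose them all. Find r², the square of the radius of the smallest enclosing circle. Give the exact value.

6565/242

A smallest enclosing disk is always determined by at most three of the input points on its boundary.
The minimum enclosing circle is determined by three boundary points: (-6, 2), (1, 6), (0, -4).
Their circumcentre is (-19/22, 25/22) with r² = 6565/242.
The farthest remaining point (0, -3) is at distance² 4321/242 ≤ 6565/242.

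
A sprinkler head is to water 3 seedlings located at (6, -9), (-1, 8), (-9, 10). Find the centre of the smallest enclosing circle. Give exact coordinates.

(-1.5, 0.5)

Call the three points A, B, C in the order given.
Side lengths²: AB² = 338, AC² = 586, BC² = 68.
Since AC² = 586 ≥ 338 + 68 = 406, the angle opposite AC is not acute, so the smallest enclosing circle has AC as diameter.
Centre = midpoint of AC = (-1.5, 0.5), r² = 586/4 = 146.5.
Centre = (-1.5, 0.5).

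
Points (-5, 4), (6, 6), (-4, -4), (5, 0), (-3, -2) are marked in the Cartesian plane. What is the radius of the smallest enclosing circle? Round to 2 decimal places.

A smallest enclosing disk is always determined by at most three of the input points on its boundary.
The farthest pair is (6, 6)–(-4, -4) with squared distance 200. The circle on this segment as diameter has centre (1, 1) and r² = 200/4 = 50.
Check (-5, 4): distance² to centre = 45 ≤ 50, so it lies inside.
All remaining points lie in this disk, and no smaller disk contains both endpoints, so this is the minimum enclosing circle.
r = √50 ≈ 7.07.

7.07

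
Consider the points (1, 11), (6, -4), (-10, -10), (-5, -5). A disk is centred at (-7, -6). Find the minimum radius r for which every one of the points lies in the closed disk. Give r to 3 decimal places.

The required radius is the distance from (-7, -6) to the farthest point.
Squared distances: 353, 173, 25, 5.
Maximum is 353, attained at (1, 11).
r = √353 ≈ 18.788.

18.788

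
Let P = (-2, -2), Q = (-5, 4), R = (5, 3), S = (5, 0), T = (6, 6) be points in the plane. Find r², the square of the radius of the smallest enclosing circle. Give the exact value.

625/18

The minimum enclosing circle is determined by three boundary points: P, Q, T.
Their circumcentre is (5/6, 19/6) with r² = 625/18.
The farthest remaining point S is at distance² 493/18 ≤ 625/18.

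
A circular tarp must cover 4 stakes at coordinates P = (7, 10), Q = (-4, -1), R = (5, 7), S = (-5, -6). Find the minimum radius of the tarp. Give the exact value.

10

The minimum enclosing circle of a finite set is fixed by two of the points (as a diameter) or three (as a circumcircle).
The farthest pair is P–S with squared distance 400. The circle on this segment as diameter has centre (1, 2) and r² = 400/4 = 100.
Check Q: distance² to centre = 34 ≤ 100, so it lies inside.
All remaining points lie in this disk, and no smaller disk contains both endpoints, so this is the minimum enclosing circle.
r = √100 = 10.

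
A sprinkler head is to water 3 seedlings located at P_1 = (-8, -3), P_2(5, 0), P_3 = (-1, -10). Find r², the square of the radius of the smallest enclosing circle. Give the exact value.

47.28125

Side lengths²: P_1P_2² = 178, P_1P_3² = 98, P_2P_3² = 136.
Since P_1P_2² = 178 < 136 + 98 = 234, the triangle is acute, so the smallest enclosing circle is the circumcircle.
Circumcentre = (-1.125, -3.125), r² = 47.28125.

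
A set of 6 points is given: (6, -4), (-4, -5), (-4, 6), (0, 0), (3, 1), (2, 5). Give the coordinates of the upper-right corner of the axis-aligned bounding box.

(6, 6)

x-range [-4, 6], y-range [-5, 6].
The upper-right corner is (6, 6).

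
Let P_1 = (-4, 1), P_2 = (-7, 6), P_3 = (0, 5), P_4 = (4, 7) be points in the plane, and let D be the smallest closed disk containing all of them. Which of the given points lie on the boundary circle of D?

The minimum enclosing circle of a finite set is fixed by two of the points (as a diameter) or three (as a circumcircle).
The minimum enclosing circle is determined by three boundary points: P_1, P_2, P_4.
Their circumcentre is (-42/29, 172/29) with r² = 25925/841.
The farthest remaining point P_3 is at distance² 2493/841 ≤ 25925/841.
The points at distance exactly r from the centre are P_1, P_2, P_4 — 3 points.

P_1, P_2, P_4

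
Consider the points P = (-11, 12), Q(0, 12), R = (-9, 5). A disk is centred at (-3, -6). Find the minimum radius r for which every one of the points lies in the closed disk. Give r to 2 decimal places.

19.70

The required radius is the distance from (-3, -6) to the farthest point.
Squared distances: 388, 333, 157.
Maximum is 388, attained at P.
r = √388 ≈ 19.70.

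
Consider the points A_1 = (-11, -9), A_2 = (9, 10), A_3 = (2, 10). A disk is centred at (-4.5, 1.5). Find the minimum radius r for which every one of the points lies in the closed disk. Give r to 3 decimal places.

15.953

The required radius is the distance from (-4.5, 1.5) to the farthest point.
Squared distances: 152.5, 254.5, 114.5.
Maximum is 254.5, attained at A_2.
r = √(254.5) ≈ 15.953.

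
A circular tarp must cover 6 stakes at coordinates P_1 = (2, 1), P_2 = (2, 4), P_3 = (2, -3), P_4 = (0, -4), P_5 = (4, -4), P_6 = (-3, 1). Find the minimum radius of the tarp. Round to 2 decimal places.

4.50

The minimum enclosing circle is determined by three boundary points: P_2, P_5, P_6.
Their circumcentre is (29/23, -10/23) with r² = 10693/529.
The farthest remaining point P_4 is at distance² 7565/529 ≤ 10693/529.
r = √(10693/529) ≈ 4.50.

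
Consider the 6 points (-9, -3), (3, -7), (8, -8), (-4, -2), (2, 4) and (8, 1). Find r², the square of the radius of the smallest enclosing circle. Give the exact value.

47885/578

A smallest enclosing disk is always determined by at most three of the input points on its boundary.
The minimum enclosing circle is determined by three boundary points: (-9, -3), (8, -8), (8, 1).
Their circumcentre is (3/34, -3.5) with r² = 47885/578.
The farthest remaining point (2, 4) is at distance² 34625/578 ≤ 47885/578.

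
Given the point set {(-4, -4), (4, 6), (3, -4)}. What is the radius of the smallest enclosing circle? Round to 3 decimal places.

Call the three points A, B, C in the order given.
Side lengths²: AB² = 164, AC² = 49, BC² = 101.
Since AB² = 164 ≥ 101 + 49 = 150, the angle opposite AB is not acute, so the smallest enclosing circle has AB as diameter.
Centre = midpoint of AB = (0, 1), r² = 164/4 = 41.
r = √41 ≈ 6.403.

6.403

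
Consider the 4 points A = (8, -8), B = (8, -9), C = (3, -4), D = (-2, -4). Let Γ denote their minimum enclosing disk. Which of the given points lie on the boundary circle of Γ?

The farthest pair is B–D with squared distance 125. The circle on this segment as diameter has centre (3, -6.5) and r² = 125/4 = 31.25.
Check A: distance² to centre = 27.25 ≤ 31.25, so it lies inside.
All remaining points lie in this disk, and no smaller disk contains both endpoints, so this is the minimum enclosing circle.
The points at distance exactly r from the centre are B, D — 2 points.

B, D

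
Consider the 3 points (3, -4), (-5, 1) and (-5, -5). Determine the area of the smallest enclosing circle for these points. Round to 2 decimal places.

Call the three points A, B, C in the order given.
Side lengths²: AB² = 89, AC² = 65, BC² = 36.
Since AB² = 89 < 65 + 36 = 101, the triangle is acute, so the smallest enclosing circle is the circumcircle.
Circumcentre = (-1.3125, -2), r² = 22.59765625.
Area = π·r² = π·22.59765625 ≈ 70.99.

70.99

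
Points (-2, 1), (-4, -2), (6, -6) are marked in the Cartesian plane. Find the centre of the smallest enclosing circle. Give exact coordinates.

Call the three points A, B, C in the order given.
Side lengths²: AB² = 13, AC² = 113, BC² = 116.
Since BC² = 116 < 113 + 13 = 126, the triangle is acute, so the smallest enclosing circle is the circumcircle.
Circumcentre = (24/19, -127/38), r² = 42601/1444.
Centre = (24/19, -127/38).

(24/19, -127/38)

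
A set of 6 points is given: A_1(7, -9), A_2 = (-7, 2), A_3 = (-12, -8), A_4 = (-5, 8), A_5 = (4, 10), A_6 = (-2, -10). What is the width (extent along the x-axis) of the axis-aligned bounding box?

max x = 7, min x = -12, so width = 19.

19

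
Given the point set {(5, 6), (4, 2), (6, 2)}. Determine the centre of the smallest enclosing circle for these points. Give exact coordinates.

Call the three points A, B, C in the order given.
Side lengths²: AB² = 17, AC² = 17, BC² = 4.
Since AC² = 17 < 17 + 4 = 21, the triangle is acute, so the smallest enclosing circle is the circumcircle.
Circumcentre = (5, 3.875), r² = 4.515625.
Centre = (5, 3.875).

(5, 3.875)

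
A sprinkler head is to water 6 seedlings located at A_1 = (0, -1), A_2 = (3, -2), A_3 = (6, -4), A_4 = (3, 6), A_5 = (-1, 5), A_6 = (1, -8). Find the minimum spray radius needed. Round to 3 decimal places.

7.071

The farthest pair is A_4–A_6 with squared distance 200. The circle on this segment as diameter has centre (2, -1) and r² = 200/4 = 50.
Check A_1: distance² to centre = 4 ≤ 50, so it lies inside.
All remaining points lie in this disk, and no smaller disk contains both endpoints, so this is the minimum enclosing circle.
r = √50 ≈ 7.071.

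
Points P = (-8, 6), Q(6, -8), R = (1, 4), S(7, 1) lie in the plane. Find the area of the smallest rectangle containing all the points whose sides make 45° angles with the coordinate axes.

In coordinates u = x + y, v = x − y the rectangle is axis-aligned; the map (x,y)→(u,v) scales areas by 2.
u-values: -2, -2, 5, 8; range = 8 − (-2) = 10.
v-values: -14, 14, -3, 6; range = 14 − (-14) = 28.
Area = (10 × 28) / 2 = 140.

140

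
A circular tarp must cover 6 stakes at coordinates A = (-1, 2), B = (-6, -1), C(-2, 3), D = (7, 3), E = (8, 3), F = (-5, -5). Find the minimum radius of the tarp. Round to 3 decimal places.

7.632

The minimum enclosing circle of a finite set is fixed by two of the points (as a diameter) or three (as a circumcircle).
The farthest pair is E–F with squared distance 233. The circle on this segment as diameter has centre (1.5, -1) and r² = 233/4 = 58.25.
Check A: distance² to centre = 15.25 ≤ 58.25, so it lies inside.
All remaining points lie in this disk, and no smaller disk contains both endpoints, so this is the minimum enclosing circle.
r = √(58.25) ≈ 7.632.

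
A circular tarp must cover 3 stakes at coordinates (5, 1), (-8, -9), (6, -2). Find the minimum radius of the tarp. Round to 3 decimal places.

Call the three points A, B, C in the order given.
Side lengths²: AB² = 269, AC² = 10, BC² = 245.
Since AB² = 269 ≥ 245 + 10 = 255, the angle opposite AB is not acute, so the smallest enclosing circle has AB as diameter.
Centre = midpoint of AB = (-1.5, -4), r² = 269/4 = 67.25.
r = √(67.25) ≈ 8.201.

8.201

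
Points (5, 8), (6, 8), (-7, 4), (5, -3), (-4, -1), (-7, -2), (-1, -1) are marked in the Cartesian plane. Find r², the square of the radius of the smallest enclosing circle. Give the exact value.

The farthest pair is (6, 8)–(-7, -2) with squared distance 269. The circle on this segment as diameter has centre (-0.5, 3) and r² = 269/4 = 67.25.
Check (5, 8): distance² to centre = 55.25 ≤ 67.25, so it lies inside.
All remaining points lie in this disk, and no smaller disk contains both endpoints, so this is the minimum enclosing circle.

67.25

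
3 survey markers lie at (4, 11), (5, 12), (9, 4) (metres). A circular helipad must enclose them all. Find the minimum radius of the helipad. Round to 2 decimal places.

4.47

Call the three points A, B, C in the order given.
Side lengths²: AB² = 2, AC² = 74, BC² = 80.
Since BC² = 80 ≥ 74 + 2 = 76, the angle opposite BC is not acute, so the smallest enclosing circle has BC as diameter.
Centre = midpoint of BC = (7, 8), r² = 80/4 = 20.
r = √20 ≈ 4.47.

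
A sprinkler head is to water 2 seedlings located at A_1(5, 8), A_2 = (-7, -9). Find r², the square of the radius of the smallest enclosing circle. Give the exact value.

The smallest circle enclosing two points has them as diameter endpoints.
Centre = midpoint = (-1, -0.5); r² = |A_1A_2|²/4 = 433/4 = 108.25.

108.25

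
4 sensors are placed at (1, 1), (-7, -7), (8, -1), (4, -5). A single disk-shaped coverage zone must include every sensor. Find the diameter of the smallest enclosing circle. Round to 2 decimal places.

16.16

By Welzl's lemma the MEC is supported by two points (diametrically opposite) or three points (on a circumcircle).
The farthest pair is (-7, -7)–(8, -1) with squared distance 261. The circle on this segment as diameter has centre (0.5, -4) and r² = 261/4 = 65.25.
Check (1, 1): distance² to centre = 25.25 ≤ 65.25, so it lies inside.
All remaining points lie in this disk, and no smaller disk contains both endpoints, so this is the minimum enclosing circle.
Diameter = 2r = 2√(65.25) ≈ 16.16.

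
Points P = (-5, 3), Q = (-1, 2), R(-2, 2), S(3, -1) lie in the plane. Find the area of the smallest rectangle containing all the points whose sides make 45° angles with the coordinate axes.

24

In coordinates u = x + y, v = x − y the rectangle is axis-aligned; the map (x,y)→(u,v) scales areas by 2.
u-values: -2, 1, 0, 2; range = 2 − (-2) = 4.
v-values: -8, -3, -4, 4; range = 4 − (-8) = 12.
Area = (4 × 12) / 2 = 24.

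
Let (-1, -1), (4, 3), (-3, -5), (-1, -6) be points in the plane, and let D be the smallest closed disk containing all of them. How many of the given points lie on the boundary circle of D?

The farthest pair is (4, 3)–(-3, -5) with squared distance 113. The circle on this segment as diameter has centre (0.5, -1) and r² = 113/4 = 28.25.
Check (-1, -1): distance² to centre = 2.25 ≤ 28.25, so it lies inside.
All remaining points lie in this disk, and no smaller disk contains both endpoints, so this is the minimum enclosing circle.
The points at distance exactly r from the centre are (4, 3), (-3, -5) — 2 points.

2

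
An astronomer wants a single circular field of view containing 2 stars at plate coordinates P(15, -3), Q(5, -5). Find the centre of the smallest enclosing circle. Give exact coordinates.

(10, -4)

The smallest circle enclosing two points has them as diameter endpoints.
Centre = midpoint = (10, -4); r² = |PQ|²/4 = 104/4 = 26.
Centre = (10, -4).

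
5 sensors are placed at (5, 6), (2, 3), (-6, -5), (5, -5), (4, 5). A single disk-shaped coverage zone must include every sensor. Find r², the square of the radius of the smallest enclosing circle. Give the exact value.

60.5

By Welzl's lemma the MEC is supported by two points (diametrically opposite) or three points (on a circumcircle).
The farthest pair is (5, 6)–(-6, -5) with squared distance 242. The circle on this segment as diameter has centre (-0.5, 0.5) and r² = 242/4 = 60.5.
Check (2, 3): distance² to centre = 12.5 ≤ 60.5, so it lies inside.
All remaining points lie in this disk, and no smaller disk contains both endpoints, so this is the minimum enclosing circle.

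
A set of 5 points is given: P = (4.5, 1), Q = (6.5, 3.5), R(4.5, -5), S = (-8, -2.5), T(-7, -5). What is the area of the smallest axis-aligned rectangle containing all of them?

123.25

x ranges over [-8, 6.5], width 14.5.
y ranges over [-5, 3.5], height 8.5.
Area = 14.5 × 8.5 = 123.25.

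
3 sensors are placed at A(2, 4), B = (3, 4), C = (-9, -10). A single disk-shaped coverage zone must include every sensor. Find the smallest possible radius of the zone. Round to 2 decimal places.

Side lengths²: AB² = 1, AC² = 317, BC² = 340.
Since BC² = 340 ≥ 317 + 1 = 318, the angle opposite BC is not acute, so the smallest enclosing circle has BC as diameter.
Centre = midpoint of BC = (-3, -3), r² = 340/4 = 85.
r = √85 ≈ 9.22.

9.22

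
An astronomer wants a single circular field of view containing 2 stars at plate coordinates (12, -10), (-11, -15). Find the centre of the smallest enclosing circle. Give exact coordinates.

The smallest circle enclosing two points has them as diameter endpoints.
Centre = midpoint = (0.5, -12.5); r² = |(12, -10)−(-11, -15)|²/4 = 554/4 = 138.5.
Centre = (0.5, -12.5).

(0.5, -12.5)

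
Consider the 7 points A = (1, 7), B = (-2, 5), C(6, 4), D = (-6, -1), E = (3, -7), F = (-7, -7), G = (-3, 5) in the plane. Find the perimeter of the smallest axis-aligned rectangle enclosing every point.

Width = max x − min x = 6 − (-7) = 13.
Height = max y − min y = 7 − (-7) = 14.
Perimeter = 2(13 + 14) = 54.

54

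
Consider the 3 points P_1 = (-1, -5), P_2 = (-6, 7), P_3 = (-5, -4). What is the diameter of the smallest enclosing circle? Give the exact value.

Side lengths²: P_1P_2² = 169, P_1P_3² = 17, P_2P_3² = 122.
Since P_1P_2² = 169 ≥ 122 + 17 = 139, the angle opposite P_1P_2 is not acute, so the smallest enclosing circle has P_1P_2 as diameter.
Centre = midpoint of P_1P_2 = (-3.5, 1), r² = 169/4 = 42.25.
Diameter = 2r = 2√(42.25) = 13.

13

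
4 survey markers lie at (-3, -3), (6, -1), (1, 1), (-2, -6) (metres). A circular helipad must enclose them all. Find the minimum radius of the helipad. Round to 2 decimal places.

The minimum enclosing circle is determined by three boundary points: (-3, -3), (6, -1), (-2, -6).
Their circumcentre is (101/58, -179/58) with r² = 37825/1682.
The farthest remaining point (1, 1) is at distance² 29009/1682 ≤ 37825/1682.
r = √(37825/1682) ≈ 4.74.

4.74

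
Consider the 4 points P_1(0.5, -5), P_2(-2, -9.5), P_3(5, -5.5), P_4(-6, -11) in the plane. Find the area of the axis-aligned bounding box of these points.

66

x ranges over [-6, 5], width 11.
y ranges over [-11, -5], height 6.
Area = 11 × 6 = 66.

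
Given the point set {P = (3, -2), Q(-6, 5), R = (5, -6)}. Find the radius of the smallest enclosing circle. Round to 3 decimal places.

Side lengths²: PQ² = 130, PR² = 20, QR² = 242.
Since QR² = 242 ≥ 130 + 20 = 150, the angle opposite QR is not acute, so the smallest enclosing circle has QR as diameter.
Centre = midpoint of QR = (-0.5, -0.5), r² = 242/4 = 60.5.
r = √(60.5) ≈ 7.778.

7.778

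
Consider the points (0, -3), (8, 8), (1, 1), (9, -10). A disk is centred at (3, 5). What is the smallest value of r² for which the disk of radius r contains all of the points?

261

The required radius is the distance from (3, 5) to the farthest point.
Squared distances: 73, 34, 20, 261.
Maximum is 261, attained at (9, -10).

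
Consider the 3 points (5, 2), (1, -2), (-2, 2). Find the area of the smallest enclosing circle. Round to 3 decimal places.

39.270

Call the three points A, B, C in the order given.
Side lengths²: AB² = 32, AC² = 49, BC² = 25.
Since AC² = 49 < 32 + 25 = 57, the triangle is acute, so the smallest enclosing circle is the circumcircle.
Circumcentre = (1.5, 1.5), r² = 12.5.
Area = π·r² = π·12.5 ≈ 39.270.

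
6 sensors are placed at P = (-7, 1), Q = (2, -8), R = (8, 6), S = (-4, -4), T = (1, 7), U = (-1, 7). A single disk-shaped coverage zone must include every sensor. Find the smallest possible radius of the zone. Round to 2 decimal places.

The minimum enclosing circle of a finite set is fixed by two of the points (as a diameter) or three (as a circumcircle).
The minimum enclosing circle is determined by three boundary points: P, Q, R.
Their circumcentre is (1.5, 0.5) with r² = 72.5.
The farthest remaining point S is at distance² 50.5 ≤ 72.5.
r = √(72.5) ≈ 8.51.

8.51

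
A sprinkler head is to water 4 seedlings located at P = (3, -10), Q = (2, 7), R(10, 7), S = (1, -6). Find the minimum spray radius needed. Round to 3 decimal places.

A smallest enclosing disk is always determined by at most three of the input points on its boundary.
The minimum enclosing circle is determined by three boundary points: P, Q, R.
Their circumcentre is (6, -22/17) with r² = 24505/289.
The farthest remaining point S is at distance² 13625/289 ≤ 24505/289.
r = √(24505/289) ≈ 9.208.

9.208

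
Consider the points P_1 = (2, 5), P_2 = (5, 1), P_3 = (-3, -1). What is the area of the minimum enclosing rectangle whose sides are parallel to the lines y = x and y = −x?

In coordinates u = x + y, v = x − y the rectangle is axis-aligned; the map (x,y)→(u,v) scales areas by 2.
u-values: 7, 6, -4; range = 7 − (-4) = 11.
v-values: -3, 4, -2; range = 4 − (-3) = 7.
Area = (11 × 7) / 2 = 38.5.

38.5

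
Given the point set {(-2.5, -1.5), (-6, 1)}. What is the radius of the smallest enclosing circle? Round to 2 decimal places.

2.15

The smallest circle enclosing two points has them as diameter endpoints.
Centre = midpoint = (-4.25, -0.25); r² = |(-2.5, -1.5)−(-6, 1)|²/4 = 18.5/4 = 4.625.
r = √(4.625) ≈ 2.15.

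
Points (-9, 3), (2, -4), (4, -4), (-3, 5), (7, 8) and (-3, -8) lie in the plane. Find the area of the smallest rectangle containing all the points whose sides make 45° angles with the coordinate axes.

In coordinates u = x + y, v = x − y the rectangle is axis-aligned; the map (x,y)→(u,v) scales areas by 2.
u-values: -6, -2, 0, 2, 15, -11; range = 15 − (-11) = 26.
v-values: -12, 6, 8, -8, -1, 5; range = 8 − (-12) = 20.
Area = (26 × 20) / 2 = 260.

260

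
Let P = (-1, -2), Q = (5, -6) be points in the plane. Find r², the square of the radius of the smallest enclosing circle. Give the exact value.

The smallest circle enclosing two points has them as diameter endpoints.
Centre = midpoint = (2, -4); r² = |PQ|²/4 = 52/4 = 13.

13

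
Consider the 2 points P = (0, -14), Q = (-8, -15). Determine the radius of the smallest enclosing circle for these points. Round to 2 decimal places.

4.03

The smallest circle enclosing two points has them as diameter endpoints.
Centre = midpoint = (-4, -14.5); r² = |PQ|²/4 = 65/4 = 16.25.
r = √(16.25) ≈ 4.03.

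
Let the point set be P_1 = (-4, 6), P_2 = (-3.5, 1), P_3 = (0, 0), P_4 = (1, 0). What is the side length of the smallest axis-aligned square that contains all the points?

The bounding box has width 5 and height 6.
An axis-aligned square enclosing the set must have side ≥ max(width, height).
So the minimum side is max(5, 6) = 6.

6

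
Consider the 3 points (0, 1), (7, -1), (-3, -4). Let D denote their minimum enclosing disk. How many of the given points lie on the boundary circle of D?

Call the three points A, B, C in the order given.
Side lengths²: AB² = 53, AC² = 34, BC² = 109.
Since BC² = 109 ≥ 53 + 34 = 87, the angle opposite BC is not acute, so the smallest enclosing circle has BC as diameter.
Centre = midpoint of BC = (2, -2.5), r² = 109/4 = 27.25.
The points at distance exactly r from the centre are (7, -1), (-3, -4) — 2 points.

2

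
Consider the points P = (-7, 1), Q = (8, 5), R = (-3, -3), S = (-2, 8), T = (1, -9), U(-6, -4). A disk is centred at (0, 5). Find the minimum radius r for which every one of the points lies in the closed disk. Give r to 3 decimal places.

14.036

The required radius is the distance from (0, 5) to the farthest point.
Squared distances: 65, 64, 73, 13, 197, 117.
Maximum is 197, attained at T.
r = √197 ≈ 14.036.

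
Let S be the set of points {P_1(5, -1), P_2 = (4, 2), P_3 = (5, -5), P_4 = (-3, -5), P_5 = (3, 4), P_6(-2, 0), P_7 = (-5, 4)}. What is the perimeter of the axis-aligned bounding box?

Width = max x − min x = 5 − (-5) = 10.
Height = max y − min y = 4 − (-5) = 9.
Perimeter = 2(10 + 9) = 38.

38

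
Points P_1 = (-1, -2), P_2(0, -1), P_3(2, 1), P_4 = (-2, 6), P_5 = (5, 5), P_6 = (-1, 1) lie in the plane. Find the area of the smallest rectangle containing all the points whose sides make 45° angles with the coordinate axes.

58.5

In coordinates u = x + y, v = x − y the rectangle is axis-aligned; the map (x,y)→(u,v) scales areas by 2.
u-values: -3, -1, 3, 4, 10, 0; range = 10 − (-3) = 13.
v-values: 1, 1, 1, -8, 0, -2; range = 1 − (-8) = 9.
Area = (13 × 9) / 2 = 58.5.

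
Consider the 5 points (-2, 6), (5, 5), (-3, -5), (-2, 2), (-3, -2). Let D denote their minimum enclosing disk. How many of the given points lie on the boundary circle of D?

The minimum enclosing circle is determined by three boundary points: (-2, 6), (5, 5), (-3, -5).
Their circumcentre is (29/39, 8/39) with r² = 62525/1521.
The farthest remaining point (-3, -2) is at distance² 28712/1521 ≤ 62525/1521.
The points at distance exactly r from the centre are (-2, 6), (5, 5), (-3, -5) — 3 points.

3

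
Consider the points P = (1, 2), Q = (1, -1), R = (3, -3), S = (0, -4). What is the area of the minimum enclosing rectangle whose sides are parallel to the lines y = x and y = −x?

24.5

In coordinates u = x + y, v = x − y the rectangle is axis-aligned; the map (x,y)→(u,v) scales areas by 2.
u-values: 3, 0, 0, -4; range = 3 − (-4) = 7.
v-values: -1, 2, 6, 4; range = 6 − (-1) = 7.
Area = (7 × 7) / 2 = 24.5.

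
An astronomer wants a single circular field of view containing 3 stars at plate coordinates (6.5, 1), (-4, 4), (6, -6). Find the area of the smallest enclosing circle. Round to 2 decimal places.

Call the three points A, B, C in the order given.
Side lengths²: AB² = 119.25, AC² = 49.25, BC² = 200.
Since BC² = 200 ≥ 119.25 + 49.25 = 168.5, the angle opposite BC is not acute, so the smallest enclosing circle has BC as diameter.
Centre = midpoint of BC = (1, -1), r² = 200/4 = 50.
Area = π·r² = π·50 ≈ 157.08.

157.08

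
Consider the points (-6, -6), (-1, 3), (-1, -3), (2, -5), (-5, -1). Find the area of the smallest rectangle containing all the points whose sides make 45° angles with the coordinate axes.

77

In coordinates u = x + y, v = x − y the rectangle is axis-aligned; the map (x,y)→(u,v) scales areas by 2.
u-values: -12, 2, -4, -3, -6; range = 2 − (-12) = 14.
v-values: 0, -4, 2, 7, -4; range = 7 − (-4) = 11.
Area = (14 × 11) / 2 = 77.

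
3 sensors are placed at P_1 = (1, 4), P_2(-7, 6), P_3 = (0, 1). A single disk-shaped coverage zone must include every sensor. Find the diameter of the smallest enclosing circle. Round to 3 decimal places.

8.628

Side lengths²: P_1P_2² = 68, P_1P_3² = 10, P_2P_3² = 74.
Since P_2P_3² = 74 < 68 + 10 = 78, the triangle is acute, so the smallest enclosing circle is the circumcircle.
Circumcentre = (-43/13, 49/13), r² = 3145/169.
Diameter = 2r = 2√(3145/169) ≈ 8.628.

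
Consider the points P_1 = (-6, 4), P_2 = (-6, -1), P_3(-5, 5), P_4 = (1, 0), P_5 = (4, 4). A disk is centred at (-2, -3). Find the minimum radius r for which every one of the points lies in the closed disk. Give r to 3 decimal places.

The required radius is the distance from (-2, -3) to the farthest point.
Squared distances: 65, 20, 73, 18, 85.
Maximum is 85, attained at P_5.
r = √85 ≈ 9.220.

9.220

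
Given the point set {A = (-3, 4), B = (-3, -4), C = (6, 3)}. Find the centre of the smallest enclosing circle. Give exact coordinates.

(10/9, 0)

Side lengths²: AB² = 64, AC² = 82, BC² = 130.
Since BC² = 130 < 82 + 64 = 146, the triangle is acute, so the smallest enclosing circle is the circumcircle.
Circumcentre = (10/9, 0), r² = 2665/81.
Centre = (10/9, 0).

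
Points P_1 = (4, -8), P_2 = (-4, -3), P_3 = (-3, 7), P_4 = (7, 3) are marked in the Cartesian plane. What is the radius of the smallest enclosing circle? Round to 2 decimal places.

A smallest enclosing disk is always determined by at most three of the input points on its boundary.
The farthest pair is P_1–P_3 with squared distance 274. The circle on this segment as diameter has centre (0.5, -0.5) and r² = 274/4 = 68.5.
Check P_2: distance² to centre = 26.5 ≤ 68.5, so it lies inside.
All remaining points lie in this disk, and no smaller disk contains both endpoints, so this is the minimum enclosing circle.
r = √(68.5) ≈ 8.28.

8.28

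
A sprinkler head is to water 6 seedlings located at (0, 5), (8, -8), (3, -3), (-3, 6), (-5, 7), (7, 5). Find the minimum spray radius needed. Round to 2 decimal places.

9.92

The minimum enclosing circle of a finite set is fixed by two of the points (as a diameter) or three (as a circumcircle).
The farthest pair is (8, -8)–(-5, 7) with squared distance 394. The circle on this segment as diameter has centre (1.5, -0.5) and r² = 394/4 = 98.5.
Check (0, 5): distance² to centre = 32.5 ≤ 98.5, so it lies inside.
All remaining points lie in this disk, and no smaller disk contains both endpoints, so this is the minimum enclosing circle.
r = √(98.5) ≈ 9.92.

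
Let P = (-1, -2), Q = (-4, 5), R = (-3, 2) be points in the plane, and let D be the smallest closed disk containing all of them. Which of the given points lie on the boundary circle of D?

Side lengths²: PQ² = 58, PR² = 20, QR² = 10.
Since PQ² = 58 ≥ 20 + 10 = 30, the angle opposite PQ is not acute, so the smallest enclosing circle has PQ as diameter.
Centre = midpoint of PQ = (-2.5, 1.5), r² = 58/4 = 14.5.
The points at distance exactly r from the centre are P, Q — 2 points.

P, Q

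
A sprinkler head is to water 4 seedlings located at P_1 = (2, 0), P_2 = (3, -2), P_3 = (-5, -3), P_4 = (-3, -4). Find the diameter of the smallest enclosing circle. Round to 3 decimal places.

8.062

By Welzl's lemma the MEC is supported by two points (diametrically opposite) or three points (on a circumcircle).
The farthest pair is P_2–P_3 with squared distance 65. The circle on this segment as diameter has centre (-1, -2.5) and r² = 65/4 = 16.25.
Check P_1: distance² to centre = 15.25 ≤ 16.25, so it lies inside.
All remaining points lie in this disk, and no smaller disk contains both endpoints, so this is the minimum enclosing circle.
Diameter = 2r = 2√(16.25) ≈ 8.062.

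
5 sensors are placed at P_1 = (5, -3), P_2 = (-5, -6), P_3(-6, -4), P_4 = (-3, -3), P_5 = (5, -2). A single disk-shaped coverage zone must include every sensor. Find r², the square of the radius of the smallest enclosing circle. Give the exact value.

By Welzl's lemma the MEC is supported by two points (diametrically opposite) or three points (on a circumcircle).
The farthest pair is P_3–P_5 with squared distance 125. The circle on this segment as diameter has centre (-0.5, -3) and r² = 125/4 = 31.25.
Check P_1: distance² to centre = 30.25 ≤ 31.25, so it lies inside.
All remaining points lie in this disk, and no smaller disk contains both endpoints, so this is the minimum enclosing circle.

31.25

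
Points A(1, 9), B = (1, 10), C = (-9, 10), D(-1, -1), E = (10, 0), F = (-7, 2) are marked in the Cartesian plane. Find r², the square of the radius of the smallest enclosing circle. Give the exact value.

115.25

The farthest pair is C–E with squared distance 461. The circle on this segment as diameter has centre (0.5, 5) and r² = 461/4 = 115.25.
Check A: distance² to centre = 16.25 ≤ 115.25, so it lies inside.
All remaining points lie in this disk, and no smaller disk contains both endpoints, so this is the minimum enclosing circle.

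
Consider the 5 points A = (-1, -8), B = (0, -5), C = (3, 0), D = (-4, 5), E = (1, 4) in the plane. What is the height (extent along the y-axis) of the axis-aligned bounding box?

13

max y = 5, min y = -8, so height = 13.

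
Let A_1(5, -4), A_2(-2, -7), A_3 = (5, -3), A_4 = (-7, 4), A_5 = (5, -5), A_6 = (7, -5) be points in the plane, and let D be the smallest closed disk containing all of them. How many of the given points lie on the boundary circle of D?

The farthest pair is A_4–A_6 with squared distance 277. The circle on this segment as diameter has centre (0, -0.5) and r² = 277/4 = 69.25.
Check A_1: distance² to centre = 37.25 ≤ 69.25, so it lies inside.
All remaining points lie in this disk, and no smaller disk contains both endpoints, so this is the minimum enclosing circle.
The points at distance exactly r from the centre are A_4, A_6 — 2 points.

2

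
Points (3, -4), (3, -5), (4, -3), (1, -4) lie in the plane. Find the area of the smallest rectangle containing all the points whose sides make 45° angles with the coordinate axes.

6

In coordinates u = x + y, v = x − y the rectangle is axis-aligned; the map (x,y)→(u,v) scales areas by 2.
u-values: -1, -2, 1, -3; range = 1 − (-3) = 4.
v-values: 7, 8, 7, 5; range = 8 − 5 = 3.
Area = (4 × 3) / 2 = 6.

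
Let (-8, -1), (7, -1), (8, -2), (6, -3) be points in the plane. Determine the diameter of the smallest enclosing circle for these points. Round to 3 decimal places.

16.031

The farthest pair is (-8, -1)–(8, -2) with squared distance 257. The circle on this segment as diameter has centre (0, -1.5) and r² = 257/4 = 64.25.
Check (7, -1): distance² to centre = 49.25 ≤ 64.25, so it lies inside.
All remaining points lie in this disk, and no smaller disk contains both endpoints, so this is the minimum enclosing circle.
Diameter = 2r = 2√(64.25) ≈ 16.031.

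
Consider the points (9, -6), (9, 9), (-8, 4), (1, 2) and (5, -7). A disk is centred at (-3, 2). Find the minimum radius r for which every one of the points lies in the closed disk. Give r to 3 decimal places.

14.422

The required radius is the distance from (-3, 2) to the farthest point.
Squared distances: 208, 193, 29, 16, 145.
Maximum is 208, attained at (9, -6).
r = √208 ≈ 14.422.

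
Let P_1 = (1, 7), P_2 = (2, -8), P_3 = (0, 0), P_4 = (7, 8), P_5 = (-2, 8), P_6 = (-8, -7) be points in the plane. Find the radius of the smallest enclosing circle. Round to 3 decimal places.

The farthest pair is P_4–P_6 with squared distance 450. The circle on this segment as diameter has centre (-0.5, 0.5) and r² = 450/4 = 112.5.
Check P_1: distance² to centre = 44.5 ≤ 112.5, so it lies inside.
All remaining points lie in this disk, and no smaller disk contains both endpoints, so this is the minimum enclosing circle.
r = √(112.5) ≈ 10.607.

10.607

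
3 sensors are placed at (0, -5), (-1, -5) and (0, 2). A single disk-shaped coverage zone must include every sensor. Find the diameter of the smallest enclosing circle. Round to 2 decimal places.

7.07

Call the three points A, B, C in the order given.
Side lengths²: AB² = 1, AC² = 49, BC² = 50.
Since BC² = 50 ≥ 49 + 1 = 50, the angle opposite BC is not acute, so the smallest enclosing circle has BC as diameter.
Centre = midpoint of BC = (-0.5, -1.5), r² = 50/4 = 12.5.
Diameter = 2r = 2√(12.5) ≈ 7.07.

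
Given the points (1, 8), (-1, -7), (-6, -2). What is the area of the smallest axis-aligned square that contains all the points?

The bounding box has width 7 and height 15.
An axis-aligned square enclosing the set must have side ≥ max(width, height).
So the minimum side is max(7, 15) = 15.
Area = 15² = 225.

225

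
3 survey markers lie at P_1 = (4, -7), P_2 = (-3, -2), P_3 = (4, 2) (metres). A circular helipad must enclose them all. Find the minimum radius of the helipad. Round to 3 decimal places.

4.954

Side lengths²: P_1P_2² = 74, P_1P_3² = 81, P_2P_3² = 65.
Since P_1P_3² = 81 < 74 + 65 = 139, the triangle is acute, so the smallest enclosing circle is the circumcircle.
Circumcentre = (27/14, -2.5), r² = 2405/98.
r = √(2405/98) ≈ 4.954.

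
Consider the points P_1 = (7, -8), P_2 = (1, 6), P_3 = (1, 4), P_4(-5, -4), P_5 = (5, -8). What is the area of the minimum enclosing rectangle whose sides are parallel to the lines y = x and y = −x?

In coordinates u = x + y, v = x − y the rectangle is axis-aligned; the map (x,y)→(u,v) scales areas by 2.
u-values: -1, 7, 5, -9, -3; range = 7 − (-9) = 16.
v-values: 15, -5, -3, -1, 13; range = 15 − (-5) = 20.
Area = (16 × 20) / 2 = 160.

160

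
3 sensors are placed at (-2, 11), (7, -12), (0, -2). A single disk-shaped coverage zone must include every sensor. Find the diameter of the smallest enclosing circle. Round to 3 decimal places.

24.698

Call the three points A, B, C in the order given.
Side lengths²: AB² = 610, AC² = 173, BC² = 149.
Since AB² = 610 ≥ 173 + 149 = 322, the angle opposite AB is not acute, so the smallest enclosing circle has AB as diameter.
Centre = midpoint of AB = (2.5, -0.5), r² = 610/4 = 152.5.
Diameter = 2r = 2√(152.5) ≈ 24.698.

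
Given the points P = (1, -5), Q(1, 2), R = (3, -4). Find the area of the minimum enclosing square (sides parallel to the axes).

49

The bounding box has width 2 and height 7.
An axis-aligned square enclosing the set must have side ≥ max(width, height).
So the minimum side is max(2, 7) = 7.
Area = 7² = 49.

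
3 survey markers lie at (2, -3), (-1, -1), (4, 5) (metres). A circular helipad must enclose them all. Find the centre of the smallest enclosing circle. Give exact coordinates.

Call the three points A, B, C in the order given.
Side lengths²: AB² = 13, AC² = 68, BC² = 61.
Since AC² = 68 < 61 + 13 = 74, the triangle is acute, so the smallest enclosing circle is the circumcircle.
Circumcentre = (18/7, 31/28), r² = 13481/784.
Centre = (18/7, 31/28).

(18/7, 31/28)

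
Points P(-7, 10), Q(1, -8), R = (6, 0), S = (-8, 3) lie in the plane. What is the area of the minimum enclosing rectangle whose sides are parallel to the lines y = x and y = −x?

In coordinates u = x + y, v = x − y the rectangle is axis-aligned; the map (x,y)→(u,v) scales areas by 2.
u-values: 3, -7, 6, -5; range = 6 − (-7) = 13.
v-values: -17, 9, 6, -11; range = 9 − (-17) = 26.
Area = (13 × 26) / 2 = 169.

169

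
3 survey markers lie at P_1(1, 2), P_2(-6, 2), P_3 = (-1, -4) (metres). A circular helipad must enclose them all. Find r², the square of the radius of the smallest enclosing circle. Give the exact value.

305/18

Side lengths²: P_1P_2² = 49, P_1P_3² = 40, P_2P_3² = 61.
Since P_2P_3² = 61 < 49 + 40 = 89, the triangle is acute, so the smallest enclosing circle is the circumcircle.
Circumcentre = (-2.5, -1/6), r² = 305/18.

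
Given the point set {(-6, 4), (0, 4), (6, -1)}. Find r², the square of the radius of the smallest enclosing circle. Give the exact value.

Call the three points A, B, C in the order given.
Side lengths²: AB² = 36, AC² = 169, BC² = 61.
Since AC² = 169 ≥ 61 + 36 = 97, the angle opposite AC is not acute, so the smallest enclosing circle has AC as diameter.
Centre = midpoint of AC = (0, 1.5), r² = 169/4 = 42.25.

42.25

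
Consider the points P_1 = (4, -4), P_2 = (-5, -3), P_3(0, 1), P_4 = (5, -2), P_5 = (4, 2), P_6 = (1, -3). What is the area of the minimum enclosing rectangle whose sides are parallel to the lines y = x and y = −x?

In coordinates u = x + y, v = x − y the rectangle is axis-aligned; the map (x,y)→(u,v) scales areas by 2.
u-values: 0, -8, 1, 3, 6, -2; range = 6 − (-8) = 14.
v-values: 8, -2, -1, 7, 2, 4; range = 8 − (-2) = 10.
Area = (14 × 10) / 2 = 70.

70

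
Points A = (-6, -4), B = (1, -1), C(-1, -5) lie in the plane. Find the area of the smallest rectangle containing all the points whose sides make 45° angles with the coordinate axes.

30

In coordinates u = x + y, v = x − y the rectangle is axis-aligned; the map (x,y)→(u,v) scales areas by 2.
u-values: -10, 0, -6; range = 0 − (-10) = 10.
v-values: -2, 2, 4; range = 4 − (-2) = 6.
Area = (10 × 6) / 2 = 30.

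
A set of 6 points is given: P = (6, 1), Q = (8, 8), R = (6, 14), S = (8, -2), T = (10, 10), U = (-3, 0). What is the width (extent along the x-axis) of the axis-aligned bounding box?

max x = 10, min x = -3, so width = 13.

13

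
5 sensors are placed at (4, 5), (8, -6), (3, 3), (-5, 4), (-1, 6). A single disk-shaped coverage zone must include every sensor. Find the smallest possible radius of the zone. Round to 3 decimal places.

The farthest pair is (8, -6)–(-5, 4) with squared distance 269. The circle on this segment as diameter has centre (1.5, -1) and r² = 269/4 = 67.25.
Check (4, 5): distance² to centre = 42.25 ≤ 67.25, so it lies inside.
All remaining points lie in this disk, and no smaller disk contains both endpoints, so this is the minimum enclosing circle.
r = √(67.25) ≈ 8.201.

8.201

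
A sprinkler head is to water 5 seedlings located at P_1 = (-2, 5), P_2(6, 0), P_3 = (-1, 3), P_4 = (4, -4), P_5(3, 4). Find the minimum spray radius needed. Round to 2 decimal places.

5.41

A smallest enclosing disk is always determined by at most three of the input points on its boundary.
The farthest pair is P_1–P_4 with squared distance 117. The circle on this segment as diameter has centre (1, 0.5) and r² = 117/4 = 29.25.
Check P_2: distance² to centre = 25.25 ≤ 29.25, so it lies inside.
All remaining points lie in this disk, and no smaller disk contains both endpoints, so this is the minimum enclosing circle.
r = √(29.25) ≈ 5.41.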